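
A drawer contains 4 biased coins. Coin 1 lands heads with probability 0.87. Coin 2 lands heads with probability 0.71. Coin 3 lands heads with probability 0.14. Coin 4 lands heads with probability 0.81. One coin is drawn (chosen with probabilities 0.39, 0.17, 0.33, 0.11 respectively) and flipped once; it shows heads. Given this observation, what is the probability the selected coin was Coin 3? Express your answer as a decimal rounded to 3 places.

P(heads|C1) = 0.87; P(heads|C2) = 0.71; P(heads|C3) = 0.14; P(heads|C4) = 0.81.
Prior × likelihood for each source: 0.39·0.87=0.3393, 0.17·0.71=0.1207, 0.33·0.14=0.04620, 0.11·0.81=0.08910. Summing gives P(heads) = 0.59530.
P(Coin 3 | heads) = 0.04620 / 0.59530 = 0.078.

Posterior probability ≈ 0.078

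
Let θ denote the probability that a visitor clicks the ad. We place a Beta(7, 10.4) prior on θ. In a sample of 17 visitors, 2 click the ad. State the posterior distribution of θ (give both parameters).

Posterior: Beta(9, 25.4)

Observing 2 successes and 15 failures updates Beta(7, 10.4) by adding the success and failure counts to the two shape parameters: α = 7+2 = 9, β = 10.4+15 = 25.4.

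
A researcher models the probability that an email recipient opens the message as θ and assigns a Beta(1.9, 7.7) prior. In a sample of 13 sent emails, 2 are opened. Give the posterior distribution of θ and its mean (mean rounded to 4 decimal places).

The binomial likelihood is conjugate to the Beta prior: with 2 successes and 11 failures, the posterior is Beta(1.9+2, 7.7+11) = Beta(3.9, 18.7).
E[θ | data] = 3.9/(3.9+18.7) = 0.1726.

Posterior: Beta(3.9, 18.7); mean ≈ 0.1726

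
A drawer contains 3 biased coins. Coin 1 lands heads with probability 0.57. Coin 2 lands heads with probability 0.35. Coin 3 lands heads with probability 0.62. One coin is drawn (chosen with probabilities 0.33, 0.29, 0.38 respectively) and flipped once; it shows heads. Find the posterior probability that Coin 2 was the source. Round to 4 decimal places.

Tabulate prior·likelihood by source: [1] prior 0.33, lik 0.57, product 0.1881; [2] prior 0.29, lik 0.35, product 0.1015; [3] prior 0.38, lik 0.62, product 0.2356.
Normalizing constant = 0.52520; the posterior for Coin 2 is its product over the sum, 0.1015/0.52520 = 0.1933.

Posterior probability ≈ 0.1933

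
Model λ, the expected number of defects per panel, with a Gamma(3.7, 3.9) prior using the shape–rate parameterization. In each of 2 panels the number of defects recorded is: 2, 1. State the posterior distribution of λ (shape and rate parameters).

Posterior: Gamma(shape=6.7, rate=5.9)

Total count ∑xᵢ = 3 over n = 2 panels.
Gamma is conjugate to the Poisson likelihood: posterior is Gamma(shape = 3.7+3 = 6.7, rate = 3.9+2 = 5.9).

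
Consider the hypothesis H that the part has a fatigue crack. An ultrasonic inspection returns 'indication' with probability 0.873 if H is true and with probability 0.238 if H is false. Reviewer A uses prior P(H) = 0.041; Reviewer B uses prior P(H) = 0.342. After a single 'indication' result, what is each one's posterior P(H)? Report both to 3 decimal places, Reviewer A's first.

Reviewer A: 0.136; Reviewer B: 0.656

P('+'|H) = 0.873, P('+'|¬H) = 0.238.
Reviewer A: numerator 0.873·0.041 = 0.035793; evidence = 0.035793+0.238·0.959 = 0.26403; posterior = 0.136.
Reviewer B: numerator 0.873·0.342 = 0.29857; evidence = 0.29857+0.238·0.658 = 0.45517; posterior = 0.656.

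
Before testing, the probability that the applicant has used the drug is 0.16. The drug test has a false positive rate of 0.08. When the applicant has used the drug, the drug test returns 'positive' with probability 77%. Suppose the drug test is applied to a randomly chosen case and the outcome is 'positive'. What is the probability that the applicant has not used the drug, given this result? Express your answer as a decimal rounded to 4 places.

P(¬H | E) ≈ 0.3529

Let H be the event that the applicant has used the drug. P(H) = 0.16, so P(¬H) = 0.84. With E the 'positive' result, P(E|H) = 0.77 and P(E|¬H) = 0.08.
P(E) = 0.77·0.16 + 0.08·0.84 = 0.12320 + 0.067200 = 0.19040.
By Bayes' theorem, P(H|E) = 0.12320 / 0.19040 = 0.6471. Hence P(¬H|E) = 1 − 0.6471 = 0.3529.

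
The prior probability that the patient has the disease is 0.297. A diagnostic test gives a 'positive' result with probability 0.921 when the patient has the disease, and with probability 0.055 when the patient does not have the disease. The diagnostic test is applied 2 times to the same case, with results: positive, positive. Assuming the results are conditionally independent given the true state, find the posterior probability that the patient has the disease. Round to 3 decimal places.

Let H be the event that the patient has the disease; start with P(H) = 0.297. P('positive'|H) = 0.921, P('positive'|¬H) = 0.055.
Update on result 1 ('positive'): P(H) ← 0.921·0.2970 / (0.921·0.2970 + 0.055·0.7030) = 0.27354/0.31220 = 0.8762.
Update on result 2 ('positive'): P(H) ← 0.921·0.8762 / (0.921·0.8762 + 0.055·0.1238) = 0.80694/0.81375 = 0.9916.

Posterior P(H) ≈ 0.992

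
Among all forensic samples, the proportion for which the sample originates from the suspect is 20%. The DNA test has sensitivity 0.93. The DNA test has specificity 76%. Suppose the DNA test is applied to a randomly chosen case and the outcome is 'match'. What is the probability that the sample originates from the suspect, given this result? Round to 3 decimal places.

P(H | E) ≈ 0.492

Write H for 'the sample originates from the suspect'. Prior odds H:¬H = 0.2/0.8 = 0.25000. For the 'match' outcome, the likelihood ratio is 0.93/0.24 = 3.8750.
Posterior odds = 0.25000 × 3.8750 = 0.96875, so P(H|E) = 0.96875/(1+0.96875) = 0.492.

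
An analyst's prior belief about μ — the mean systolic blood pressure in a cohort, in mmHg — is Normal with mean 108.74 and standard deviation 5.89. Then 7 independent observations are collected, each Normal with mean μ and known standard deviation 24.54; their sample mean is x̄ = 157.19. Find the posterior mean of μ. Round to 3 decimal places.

Prior precision 1/τ₀² = 1/5.89² = 0.0288250; data precision n/σ² = 7/24.54² = 0.0116238.
Posterior precision = 0.0288250 + 0.0116238 = 0.0404488.
Posterior mean = (0.0288250·108.74 + 0.0116238·157.19) / 0.0404488 = 122.663.

Posterior mean ≈ 122.663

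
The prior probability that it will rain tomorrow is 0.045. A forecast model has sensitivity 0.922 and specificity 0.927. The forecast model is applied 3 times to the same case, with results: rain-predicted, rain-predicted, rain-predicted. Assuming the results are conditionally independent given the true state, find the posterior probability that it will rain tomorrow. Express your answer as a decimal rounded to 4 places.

With H the event that it will rain tomorrow, the joint likelihood of the observed sequence is P(data|H) = 0.922·0.922·0.922 = 0.78378 and P(data|¬H) = 0.073·0.073·0.073 = 0.00038902.
Bayes: P(H|data) = 0.045·0.78378 / (0.045·0.78378 + 0.955·0.00038902) = 0.035270/0.035641 = 0.9896.

Posterior P(H) ≈ 0.9896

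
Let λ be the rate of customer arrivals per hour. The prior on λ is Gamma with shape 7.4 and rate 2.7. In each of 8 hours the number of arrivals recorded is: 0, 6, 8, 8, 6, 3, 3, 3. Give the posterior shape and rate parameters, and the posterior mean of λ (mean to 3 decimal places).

Posterior: Gamma(shape=44.4, rate=10.7); mean ≈ 4.150

Total count ∑xᵢ = 37 over n = 8 hours.
Gamma is conjugate to the Poisson likelihood: posterior is Gamma(shape = 7.4+37 = 44.4, rate = 2.7+8 = 10.7).
Posterior mean = shape/rate = 44.4/10.7 = 4.150.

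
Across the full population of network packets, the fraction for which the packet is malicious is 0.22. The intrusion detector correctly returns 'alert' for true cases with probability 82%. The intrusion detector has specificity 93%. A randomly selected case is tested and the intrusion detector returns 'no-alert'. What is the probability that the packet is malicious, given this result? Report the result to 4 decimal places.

P(H | E) ≈ 0.0518

Let H be the event that the packet is malicious. P(H) = 0.22, so P(¬H) = 0.78. With E the 'no-alert' result, P(E|H) = 0.18 and P(E|¬H) = 0.93.
P(E) = 0.18·0.22 + 0.93·0.78 = 0.039600 + 0.72540 = 0.76500.
By Bayes' theorem, P(H|E) = 0.039600 / 0.76500 = 0.0518.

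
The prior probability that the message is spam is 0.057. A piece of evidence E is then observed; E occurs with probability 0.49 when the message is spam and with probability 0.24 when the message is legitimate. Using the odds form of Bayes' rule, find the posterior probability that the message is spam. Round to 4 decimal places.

Posterior probability ≈ 0.1099

Prior odds = 0.057/(1−0.057) = 0.060445. In log-odds, ln(0.060445) = -2.8060.
Add log likelihood ratio: ln(2.0417) = 0.71377.
Posterior log-odds = -2.0922, so posterior odds = exp(-2.0922) = 0.12341. Converting, P(H|E) = 0.12341/1.1234 = 0.1099.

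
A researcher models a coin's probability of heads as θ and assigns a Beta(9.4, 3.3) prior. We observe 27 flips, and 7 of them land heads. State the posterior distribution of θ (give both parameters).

Observing 7 successes and 20 failures updates Beta(9.4, 3.3) by adding the success and failure counts to the two shape parameters: α = 9.4+7 = 16.4, β = 3.3+20 = 23.3.

Posterior: Beta(16.4, 23.3)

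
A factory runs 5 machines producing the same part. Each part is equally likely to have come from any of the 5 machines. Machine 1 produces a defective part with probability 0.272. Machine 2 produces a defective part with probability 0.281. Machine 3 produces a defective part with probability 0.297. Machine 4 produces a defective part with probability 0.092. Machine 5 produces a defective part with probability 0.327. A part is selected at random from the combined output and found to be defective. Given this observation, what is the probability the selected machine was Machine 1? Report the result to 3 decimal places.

P(defective|M1) = 0.272; P(defective|M2) = 0.281; P(defective|M3) = 0.297; P(defective|M4) = 0.092; P(defective|M5) = 0.327.
Prior × likelihood for each source: 0.2·0.272=0.05440, 0.2·0.281=0.05620, 0.2·0.297=0.05940, 0.2·0.092=0.01840, 0.2·0.327=0.06540. Summing gives P(defective) = 0.25380.
P(Machine 1 | defective) = 0.05440 / 0.25380 = 0.214.

Posterior probability ≈ 0.214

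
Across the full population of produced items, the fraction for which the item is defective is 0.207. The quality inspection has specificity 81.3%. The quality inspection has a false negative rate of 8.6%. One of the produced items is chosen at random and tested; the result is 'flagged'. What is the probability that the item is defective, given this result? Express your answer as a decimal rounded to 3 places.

P(H | E) ≈ 0.561

Let H be the event that the item is defective. P(H) = 0.207, so P(¬H) = 0.793. With E the 'flagged' result, P(E|H) = 0.914 and P(E|¬H) = 0.187.
P(E) = 0.914·0.207 + 0.187·0.793 = 0.18920 + 0.14829 = 0.33749.
By Bayes' theorem, P(H|E) = 0.18920 / 0.33749 = 0.561.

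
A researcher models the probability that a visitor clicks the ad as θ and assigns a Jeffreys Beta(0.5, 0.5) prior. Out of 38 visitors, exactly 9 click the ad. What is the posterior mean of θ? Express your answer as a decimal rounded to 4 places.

Posterior mean ≈ 0.2436

Observing 9 successes and 29 failures updates Beta(0.5, 0.5) by adding the success and failure counts to the two shape parameters: α = 0.5+9 = 9.5, β = 0.5+29 = 29.5.
Posterior mean = α/(α+β) = 9.5/39 = 0.2436.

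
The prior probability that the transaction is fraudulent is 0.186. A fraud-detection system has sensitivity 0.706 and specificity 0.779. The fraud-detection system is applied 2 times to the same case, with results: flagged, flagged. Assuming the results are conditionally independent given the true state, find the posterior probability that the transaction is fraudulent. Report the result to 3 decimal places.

Posterior P(H) ≈ 0.700

With H the event that the transaction is fraudulent, the joint likelihood of the observed sequence is P(data|H) = 0.706·0.706 = 0.49844 and P(data|¬H) = 0.221·0.221 = 0.048841.
Bayes: P(H|data) = 0.186·0.49844 / (0.186·0.49844 + 0.814·0.048841) = 0.092709/0.13247 = 0.6999.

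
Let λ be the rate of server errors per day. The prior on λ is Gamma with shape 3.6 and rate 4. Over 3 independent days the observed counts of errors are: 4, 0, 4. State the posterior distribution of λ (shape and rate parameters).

Posterior: Gamma(shape=11.6, rate=7)

Total count ∑xᵢ = 8 over n = 3 days.
Gamma is conjugate to the Poisson likelihood: posterior is Gamma(shape = 3.6+8 = 11.6, rate = 4+3 = 7).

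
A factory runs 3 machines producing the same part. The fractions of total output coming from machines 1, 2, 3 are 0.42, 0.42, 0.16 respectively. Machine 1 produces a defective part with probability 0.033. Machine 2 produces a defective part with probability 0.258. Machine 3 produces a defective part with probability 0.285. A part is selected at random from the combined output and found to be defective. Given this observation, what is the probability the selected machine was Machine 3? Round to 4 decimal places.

Posterior probability ≈ 0.2717

Tabulate prior·likelihood by source: [1] prior 0.42, lik 0.033, product 0.01386; [2] prior 0.42, lik 0.258, product 0.1084; [3] prior 0.16, lik 0.285, product 0.04560.
Normalizing constant = 0.16782; the posterior for Machine 3 is its product over the sum, 0.04560/0.16782 = 0.2717.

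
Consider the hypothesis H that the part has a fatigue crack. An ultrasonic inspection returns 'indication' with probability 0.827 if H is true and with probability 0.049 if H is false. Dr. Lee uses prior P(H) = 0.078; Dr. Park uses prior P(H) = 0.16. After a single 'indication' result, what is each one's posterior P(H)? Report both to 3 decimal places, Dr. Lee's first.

P('+'|H) = 0.827, P('+'|¬H) = 0.049.
Dr. Lee: numerator 0.827·0.078 = 0.064506; evidence = 0.064506+0.049·0.922 = 0.10968; posterior = 0.588.
Dr. Park: numerator 0.827·0.16 = 0.13232; evidence = 0.13232+0.049·0.84 = 0.17348; posterior = 0.763.

Dr. Lee: 0.588; Dr. Park: 0.763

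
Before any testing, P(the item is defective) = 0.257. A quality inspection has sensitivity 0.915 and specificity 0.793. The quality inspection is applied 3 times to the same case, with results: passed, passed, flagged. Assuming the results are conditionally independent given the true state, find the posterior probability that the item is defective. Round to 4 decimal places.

Let H be the event that the item is defective; start with P(H) = 0.257. P('flagged'|H) = 0.915, P('flagged'|¬H) = 0.207.
Update on result 1 ('passed'): P(H) ← 0.085·0.2570 / (0.085·0.2570 + 0.793·0.7430) = 0.021845/0.61104 = 0.0358.
Update on result 2 ('passed'): P(H) ← 0.085·0.0358 / (0.085·0.0358 + 0.793·0.9642) = 0.0030388/0.76769 = 0.0040.
Update on result 3 ('flagged'): P(H) ← 0.915·0.0040 / (0.915·0.0040 + 0.207·0.9960) = 0.0036219/0.20980 = 0.0173.

Posterior P(H) ≈ 0.0173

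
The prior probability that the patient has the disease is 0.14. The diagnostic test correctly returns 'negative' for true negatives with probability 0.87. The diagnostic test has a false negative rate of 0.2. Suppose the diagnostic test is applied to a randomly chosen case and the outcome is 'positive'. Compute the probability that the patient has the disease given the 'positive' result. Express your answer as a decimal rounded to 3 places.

Write H for 'the patient has the disease'. Prior odds H:¬H = 0.14/0.86 = 0.16279. For the 'positive' outcome, the likelihood ratio is 0.8/0.13 = 6.1538.
Posterior odds = 0.16279 × 6.1538 = 1.0018, so P(H|E) = 1.0018/(1+1.0018) = 0.500.

P(H | E) ≈ 0.500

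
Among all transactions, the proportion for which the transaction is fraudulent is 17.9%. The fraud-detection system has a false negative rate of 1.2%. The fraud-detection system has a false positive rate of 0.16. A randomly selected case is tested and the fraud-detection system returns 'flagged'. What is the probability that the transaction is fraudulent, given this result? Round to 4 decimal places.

P(H | E) ≈ 0.5738

Let H be the event that the transaction is fraudulent. P(H) = 0.179, so P(¬H) = 0.821. With E the 'flagged' result, P(E|H) = 0.988 and P(E|¬H) = 0.16.
P(E) = 0.988·0.179 + 0.16·0.821 = 0.17685 + 0.13136 = 0.30821.
By Bayes' theorem, P(H|E) = 0.17685 / 0.30821 = 0.5738.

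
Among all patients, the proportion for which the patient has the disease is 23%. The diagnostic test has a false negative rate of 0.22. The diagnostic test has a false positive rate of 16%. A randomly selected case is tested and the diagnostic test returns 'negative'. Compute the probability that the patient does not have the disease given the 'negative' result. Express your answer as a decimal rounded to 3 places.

P(¬H | E) ≈ 0.927

Write H for 'the patient has the disease'. Prior odds H:¬H = 0.23/0.77 = 0.29870. For the 'negative' outcome, the likelihood ratio is 0.22/0.84 = 0.26190.
Posterior odds = 0.29870 × 0.26190 = 0.078231, so P(H|E) = 0.078231/(1+0.078231) = 0.073. Then P(¬H|E) = 1 − 0.073 = 0.927.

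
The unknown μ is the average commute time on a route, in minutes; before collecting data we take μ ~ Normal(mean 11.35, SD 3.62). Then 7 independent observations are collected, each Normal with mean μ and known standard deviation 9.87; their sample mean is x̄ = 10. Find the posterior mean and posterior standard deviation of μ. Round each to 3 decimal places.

Prior precision 1/τ₀² = 1/3.62² = 0.0763102; data precision n/σ² = 7/9.87² = 0.0718561.
Posterior precision = 0.0763102 + 0.0718561 = 0.148166, giving posterior SD = 1/√0.148166 = 2.598.
Posterior mean = (0.0763102·11.35 + 0.0718561·10) / 0.148166 = 10.695.

Posterior mean ≈ 10.695; posterior SD ≈ 2.598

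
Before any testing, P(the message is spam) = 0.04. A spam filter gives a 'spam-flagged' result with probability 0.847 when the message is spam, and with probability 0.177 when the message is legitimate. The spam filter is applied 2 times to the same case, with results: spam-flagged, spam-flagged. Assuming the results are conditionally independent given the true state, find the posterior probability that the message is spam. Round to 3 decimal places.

With H the event that the message is spam, the joint likelihood of the observed sequence is P(data|H) = 0.847·0.847 = 0.71741 and P(data|¬H) = 0.177·0.177 = 0.031329.
Bayes: P(H|data) = 0.04·0.71741 / (0.04·0.71741 + 0.96·0.031329) = 0.028696/0.058772 = 0.4883.

Posterior P(H) ≈ 0.488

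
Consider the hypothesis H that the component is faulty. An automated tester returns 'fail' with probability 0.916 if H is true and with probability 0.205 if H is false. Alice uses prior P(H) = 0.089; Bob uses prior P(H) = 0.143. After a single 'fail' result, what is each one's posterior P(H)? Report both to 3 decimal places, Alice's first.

Alice: 0.304; Bob: 0.427

P('+'|H) = 0.916, P('+'|¬H) = 0.205.
Alice: numerator 0.916·0.089 = 0.081524; evidence = 0.081524+0.205·0.911 = 0.26828; posterior = 0.304.
Bob: numerator 0.916·0.143 = 0.13099; evidence = 0.13099+0.205·0.857 = 0.30667; posterior = 0.427.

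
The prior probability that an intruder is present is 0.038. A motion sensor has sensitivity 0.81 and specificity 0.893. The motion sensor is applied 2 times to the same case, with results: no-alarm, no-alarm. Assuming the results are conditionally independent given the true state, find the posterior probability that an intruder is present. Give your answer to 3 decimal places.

With H the event that an intruder is present, the joint likelihood of the observed sequence is P(data|H) = 0.19·0.19 = 0.036100 and P(data|¬H) = 0.893·0.893 = 0.79745.
Bayes: P(H|data) = 0.038·0.036100 / (0.038·0.036100 + 0.962·0.79745) = 0.0013718/0.76852 = 0.0018.

Posterior P(H) ≈ 0.002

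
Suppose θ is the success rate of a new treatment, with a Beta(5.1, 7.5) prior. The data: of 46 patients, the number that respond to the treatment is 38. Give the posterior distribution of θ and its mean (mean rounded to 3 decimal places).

Posterior: Beta(43.1, 15.5); mean ≈ 0.735

Observing 38 successes and 8 failures updates Beta(5.1, 7.5) by adding the success and failure counts to the two shape parameters: α = 5.1+38 = 43.1, β = 7.5+8 = 15.5.
Posterior mean = α/(α+β) = 43.1/58.6 = 0.735.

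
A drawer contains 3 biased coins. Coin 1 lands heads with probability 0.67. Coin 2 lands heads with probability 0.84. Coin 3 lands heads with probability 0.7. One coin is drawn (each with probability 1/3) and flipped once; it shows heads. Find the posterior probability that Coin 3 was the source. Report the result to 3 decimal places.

Posterior probability ≈ 0.317

P(heads|C1) = 0.67; P(heads|C2) = 0.84; P(heads|C3) = 0.7.
Prior × likelihood for each source: 0.333333·0.67=0.2233, 0.333333·0.84=0.2800, 0.333333·0.7=0.2333. Summing gives P(heads) = 0.73667.
P(Coin 3 | heads) = 0.2333 / 0.73667 = 0.317.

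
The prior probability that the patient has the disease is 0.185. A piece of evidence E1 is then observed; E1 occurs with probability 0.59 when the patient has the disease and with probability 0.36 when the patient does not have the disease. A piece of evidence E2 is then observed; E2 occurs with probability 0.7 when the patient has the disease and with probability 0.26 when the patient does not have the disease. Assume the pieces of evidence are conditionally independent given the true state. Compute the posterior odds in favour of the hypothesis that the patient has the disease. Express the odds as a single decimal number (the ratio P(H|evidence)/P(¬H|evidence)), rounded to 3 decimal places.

Posterior odds ≈ 1.002

Prior odds = 0.185/(1−0.185) = 0.22699. In log-odds, ln(0.22699) = -1.4828.
Add log likelihood ratios: ln(1.6389) + ln(2.6923) = 1.4844.
Posterior log-odds = 0.0015849, so posterior odds = exp(0.0015849) = 1.0016.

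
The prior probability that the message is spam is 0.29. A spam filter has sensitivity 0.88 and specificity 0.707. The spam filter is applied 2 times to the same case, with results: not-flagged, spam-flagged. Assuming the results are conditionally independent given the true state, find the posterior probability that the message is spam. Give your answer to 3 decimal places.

Posterior P(H) ≈ 0.172

With H the event that the message is spam, the joint likelihood of the observed sequence is P(data|H) = 0.12·0.88 = 0.10560 and P(data|¬H) = 0.707·0.293 = 0.20715.
Bayes: P(H|data) = 0.29·0.10560 / (0.29·0.10560 + 0.71·0.20715) = 0.030624/0.17770 = 0.1723.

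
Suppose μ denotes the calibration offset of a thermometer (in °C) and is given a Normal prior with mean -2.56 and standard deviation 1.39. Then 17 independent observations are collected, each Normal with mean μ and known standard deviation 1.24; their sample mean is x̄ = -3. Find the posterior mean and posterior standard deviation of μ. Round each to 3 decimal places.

Posterior mean ≈ -2.980; posterior SD ≈ 0.294

Prior precision 1/τ₀² = 1/1.39² = 0.517572; data precision n/σ² = 17/1.24² = 11.0562.
Posterior precision = 0.517572 + 11.0562 = 11.5738, giving posterior SD = 1/√11.5738 = 0.294.
Posterior mean = (0.517572·-2.56 + 11.0562·-3) / 11.5738 = -2.980.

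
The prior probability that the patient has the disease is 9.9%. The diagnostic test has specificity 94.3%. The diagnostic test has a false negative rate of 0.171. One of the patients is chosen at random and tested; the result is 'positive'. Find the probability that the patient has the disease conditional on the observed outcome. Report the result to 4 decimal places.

P(H | E) ≈ 0.6151

Let H be the event that the patient has the disease. P(H) = 0.099, so P(¬H) = 0.901. With E the 'positive' result, P(E|H) = 0.829 and P(E|¬H) = 0.057.
P(E) = 0.829·0.099 + 0.057·0.901 = 0.082071 + 0.051357 = 0.13343.
By Bayes' theorem, P(H|E) = 0.082071 / 0.13343 = 0.6151.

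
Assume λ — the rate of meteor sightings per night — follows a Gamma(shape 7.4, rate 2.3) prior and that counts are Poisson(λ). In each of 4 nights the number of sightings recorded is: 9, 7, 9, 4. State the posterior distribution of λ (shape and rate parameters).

Posterior: Gamma(shape=36.4, rate=6.3)

Total count ∑xᵢ = 29 over n = 4 nights.
Gamma is conjugate to the Poisson likelihood: posterior is Gamma(shape = 7.4+29 = 36.4, rate = 2.3+4 = 6.3).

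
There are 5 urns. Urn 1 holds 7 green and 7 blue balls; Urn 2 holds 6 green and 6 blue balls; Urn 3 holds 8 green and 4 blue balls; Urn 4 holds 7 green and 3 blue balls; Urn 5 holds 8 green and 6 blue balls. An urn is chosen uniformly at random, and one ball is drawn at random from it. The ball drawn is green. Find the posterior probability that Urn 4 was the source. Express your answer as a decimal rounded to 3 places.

P(green|Urn 1) = 0.5; P(green|Urn 2) = 0.5; P(green|Urn 3) = 0.6667; P(green|Urn 4) = 0.7; P(green|Urn 5) = 0.5714.
Prior × likelihood for each source: 0.2·0.5=0.1000, 0.2·0.5=0.1000, 0.2·0.6667=0.1333, 0.2·0.7=0.1400, 0.2·0.5714=0.1143. Summing gives P(green) = 0.58762.
P(Urn 4 | green) = 0.1400 / 0.58762 = 0.238.

Posterior probability ≈ 0.238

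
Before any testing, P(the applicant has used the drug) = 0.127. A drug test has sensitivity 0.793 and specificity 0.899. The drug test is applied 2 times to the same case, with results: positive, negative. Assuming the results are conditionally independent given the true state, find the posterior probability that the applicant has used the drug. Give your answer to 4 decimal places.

Posterior P(H) ≈ 0.2082

Let H be the event that the applicant has used the drug; start with P(H) = 0.127. P('positive'|H) = 0.793, P('positive'|¬H) = 0.101.
Update on result 1 ('positive'): P(H) ← 0.793·0.1270 / (0.793·0.1270 + 0.101·0.8730) = 0.10071/0.18888 = 0.5332.
Update on result 2 ('negative'): P(H) ← 0.207·0.5332 / (0.207·0.5332 + 0.899·0.4668) = 0.11037/0.53003 = 0.2082.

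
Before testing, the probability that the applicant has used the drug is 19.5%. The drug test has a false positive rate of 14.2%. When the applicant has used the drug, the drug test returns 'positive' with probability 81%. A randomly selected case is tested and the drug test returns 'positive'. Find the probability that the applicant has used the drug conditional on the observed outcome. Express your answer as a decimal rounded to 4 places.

Let H be the event that the applicant has used the drug. P(H) = 0.195, so P(¬H) = 0.805. With E the 'positive' result, P(E|H) = 0.81 and P(E|¬H) = 0.142.
P(E) = 0.81·0.195 + 0.142·0.805 = 0.15795 + 0.11431 = 0.27226.
By Bayes' theorem, P(H|E) = 0.15795 / 0.27226 = 0.5801.

P(H | E) ≈ 0.5801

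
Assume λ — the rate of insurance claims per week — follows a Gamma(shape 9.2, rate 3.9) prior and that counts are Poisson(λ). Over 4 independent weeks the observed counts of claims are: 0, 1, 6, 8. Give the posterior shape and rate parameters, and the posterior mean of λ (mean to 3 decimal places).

The Poisson likelihood adds the total count to the shape and the number of exposure periods to the rate. Here ∑xᵢ = 15 and n = 4, so shape 9.2→24.2 and rate 3.9→7.9.
Posterior mean = shape/rate = 24.2/7.9 = 3.063.

Posterior: Gamma(shape=24.2, rate=7.9); mean ≈ 3.063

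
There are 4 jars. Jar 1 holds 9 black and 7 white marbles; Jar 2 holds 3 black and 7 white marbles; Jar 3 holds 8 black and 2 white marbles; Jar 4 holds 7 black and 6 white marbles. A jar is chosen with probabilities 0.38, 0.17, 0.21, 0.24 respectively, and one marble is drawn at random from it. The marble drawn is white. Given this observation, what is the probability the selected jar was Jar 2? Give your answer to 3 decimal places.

Tabulate prior·likelihood by source: [1] prior 0.38, lik 0.4375, product 0.1663; [2] prior 0.17, lik 0.7, product 0.1190; [3] prior 0.21, lik 0.2, product 0.04200; [4] prior 0.24, lik 0.4615, product 0.1108.
Normalizing constant = 0.43802; the posterior for Jar 2 is its product over the sum, 0.1190/0.43802 = 0.272.

Posterior probability ≈ 0.272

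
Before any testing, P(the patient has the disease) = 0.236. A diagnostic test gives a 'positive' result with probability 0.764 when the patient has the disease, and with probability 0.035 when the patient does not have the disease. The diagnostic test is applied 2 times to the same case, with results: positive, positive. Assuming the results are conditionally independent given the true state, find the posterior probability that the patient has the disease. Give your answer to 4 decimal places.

Posterior P(H) ≈ 0.9933

With H the event that the patient has the disease, the joint likelihood of the observed sequence is P(data|H) = 0.764·0.764 = 0.58370 and P(data|¬H) = 0.035·0.035 = 0.0012250.
Bayes: P(H|data) = 0.236·0.58370 / (0.236·0.58370 + 0.764·0.0012250) = 0.13775/0.13869 = 0.9933.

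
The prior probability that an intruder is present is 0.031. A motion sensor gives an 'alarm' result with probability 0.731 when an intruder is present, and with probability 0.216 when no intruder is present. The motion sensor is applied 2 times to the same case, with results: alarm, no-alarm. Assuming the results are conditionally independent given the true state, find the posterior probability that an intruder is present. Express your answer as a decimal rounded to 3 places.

Posterior P(H) ≈ 0.036

With H the event that an intruder is present, the joint likelihood of the observed sequence is P(data|H) = 0.731·0.269 = 0.19664 and P(data|¬H) = 0.216·0.784 = 0.16934.
Bayes: P(H|data) = 0.031·0.19664 / (0.031·0.19664 + 0.969·0.16934) = 0.0060958/0.17019 = 0.0358.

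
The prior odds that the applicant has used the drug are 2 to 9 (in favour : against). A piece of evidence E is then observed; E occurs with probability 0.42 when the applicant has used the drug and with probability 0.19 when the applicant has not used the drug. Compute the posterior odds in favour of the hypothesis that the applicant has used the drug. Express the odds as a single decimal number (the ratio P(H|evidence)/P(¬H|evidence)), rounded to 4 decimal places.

Posterior odds ≈ 0.4912

Prior odds = 2/9 = 0.22222. In log-odds, ln(0.22222) = -1.5041.
Add log likelihood ratio: ln(2.2105) = 0.79323.
Posterior log-odds = -0.71085, so posterior odds = exp(-0.71085) = 0.49123.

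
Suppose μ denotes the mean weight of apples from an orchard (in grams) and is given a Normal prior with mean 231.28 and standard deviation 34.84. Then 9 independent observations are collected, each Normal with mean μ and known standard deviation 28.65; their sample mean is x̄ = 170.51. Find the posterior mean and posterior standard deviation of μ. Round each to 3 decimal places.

With known σ, the Normal prior is conjugate. Weight on the data is w = (n/σ²)/(n/σ² + 1/τ₀²) = 0.0109646/(0.0109646+0.00082384) = 0.93011.
Posterior mean = w·x̄ + (1−w)·μ₀ = 0.93011·170.51 + 0.069885·231.28 = 174.757. Posterior variance = 1/(0.0109646+0.00082384) = 84.8288, so SD = 9.210.

Posterior mean ≈ 174.757; posterior SD ≈ 9.210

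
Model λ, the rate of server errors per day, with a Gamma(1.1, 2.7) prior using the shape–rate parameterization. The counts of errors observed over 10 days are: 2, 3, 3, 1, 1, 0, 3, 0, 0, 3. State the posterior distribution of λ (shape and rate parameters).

Posterior: Gamma(shape=17.1, rate=12.7)

Total count ∑xᵢ = 16 over n = 10 days.
Gamma is conjugate to the Poisson likelihood: posterior is Gamma(shape = 1.1+16 = 17.1, rate = 2.7+10 = 12.7).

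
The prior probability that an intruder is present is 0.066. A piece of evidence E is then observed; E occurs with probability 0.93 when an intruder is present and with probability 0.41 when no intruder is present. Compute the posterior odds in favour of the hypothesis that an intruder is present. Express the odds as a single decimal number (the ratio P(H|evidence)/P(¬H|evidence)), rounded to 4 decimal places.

Posterior odds ≈ 0.1603

Prior odds = 0.066/(1−0.066) = 0.070664. In log-odds, ln(0.070664) = -2.6498.
Add log likelihood ratio: ln(2.2683) = 0.81903.
Posterior log-odds = -1.8308, so posterior odds = exp(-1.8308) = 0.16029.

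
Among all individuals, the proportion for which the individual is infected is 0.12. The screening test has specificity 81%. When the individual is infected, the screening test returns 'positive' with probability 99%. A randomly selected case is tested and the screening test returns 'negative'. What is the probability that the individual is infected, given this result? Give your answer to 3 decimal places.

Write H for 'the individual is infected'. Prior odds H:¬H = 0.12/0.88 = 0.13636. For the 'negative' outcome, the likelihood ratio is 0.01/0.81 = 0.012346.
Posterior odds = 0.13636 × 0.012346 = 0.0016835, so P(H|E) = 0.0016835/(1+0.0016835) = 0.002.

P(H | E) ≈ 0.002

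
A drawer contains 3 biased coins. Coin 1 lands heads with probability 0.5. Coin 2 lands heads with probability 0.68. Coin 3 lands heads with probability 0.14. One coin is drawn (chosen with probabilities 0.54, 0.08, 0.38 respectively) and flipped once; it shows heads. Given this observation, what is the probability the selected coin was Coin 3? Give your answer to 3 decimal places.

Posterior probability ≈ 0.141

P(heads|C1) = 0.5; P(heads|C2) = 0.68; P(heads|C3) = 0.14.
Prior × likelihood for each source: 0.54·0.5=0.2700, 0.08·0.68=0.05440, 0.38·0.14=0.05320. Summing gives P(heads) = 0.37760.
P(Coin 3 | heads) = 0.05320 / 0.37760 = 0.141.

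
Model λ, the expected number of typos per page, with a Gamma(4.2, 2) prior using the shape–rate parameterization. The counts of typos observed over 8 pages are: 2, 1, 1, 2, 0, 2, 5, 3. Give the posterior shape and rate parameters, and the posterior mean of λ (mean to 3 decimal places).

Posterior: Gamma(shape=20.2, rate=10); mean ≈ 2.020

The Poisson likelihood adds the total count to the shape and the number of exposure periods to the rate. Here ∑xᵢ = 16 and n = 8, so shape 4.2→20.2 and rate 2→10.
Posterior mean = shape/rate = 20.2/10 = 2.020.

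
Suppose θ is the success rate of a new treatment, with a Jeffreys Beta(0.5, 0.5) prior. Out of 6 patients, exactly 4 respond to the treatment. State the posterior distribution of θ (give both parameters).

Posterior: Beta(4.5, 2.5)

Observing 4 successes and 2 failures updates Beta(0.5, 0.5) by adding the success and failure counts to the two shape parameters: α = 0.5+4 = 4.5, β = 0.5+2 = 2.5.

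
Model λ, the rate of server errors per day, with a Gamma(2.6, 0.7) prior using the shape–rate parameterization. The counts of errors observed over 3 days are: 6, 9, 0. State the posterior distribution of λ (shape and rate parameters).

The Poisson likelihood adds the total count to the shape and the number of exposure periods to the rate. Here ∑xᵢ = 15 and n = 3, so shape 2.6→17.6 and rate 0.7→3.7.

Posterior: Gamma(shape=17.6, rate=3.7)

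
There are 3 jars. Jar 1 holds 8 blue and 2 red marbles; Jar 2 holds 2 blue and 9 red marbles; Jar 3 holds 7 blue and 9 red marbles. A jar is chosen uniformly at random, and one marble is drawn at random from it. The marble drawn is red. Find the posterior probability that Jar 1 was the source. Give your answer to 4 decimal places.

Tabulate prior·likelihood by source: [1] prior 0.333333, lik 0.2, product 0.06667; [2] prior 0.333333, lik 0.8182, product 0.2727; [3] prior 0.333333, lik 0.5625, product 0.1875.
Normalizing constant = 0.52689; the posterior for Jar 1 is its product over the sum, 0.06667/0.52689 = 0.1265.

Posterior probability ≈ 0.1265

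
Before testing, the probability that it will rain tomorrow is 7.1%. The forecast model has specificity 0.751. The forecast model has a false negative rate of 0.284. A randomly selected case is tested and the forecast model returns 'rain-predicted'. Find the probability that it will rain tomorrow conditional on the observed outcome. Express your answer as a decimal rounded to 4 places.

P(H | E) ≈ 0.1802

Write H for 'it will rain tomorrow'. Prior odds H:¬H = 0.071/0.929 = 0.076426. For the 'rain-predicted' outcome, the likelihood ratio is 0.716/0.249 = 2.8755.
Posterior odds = 0.076426 × 2.8755 = 0.21976, so P(H|E) = 0.21976/(1+0.21976) = 0.1802.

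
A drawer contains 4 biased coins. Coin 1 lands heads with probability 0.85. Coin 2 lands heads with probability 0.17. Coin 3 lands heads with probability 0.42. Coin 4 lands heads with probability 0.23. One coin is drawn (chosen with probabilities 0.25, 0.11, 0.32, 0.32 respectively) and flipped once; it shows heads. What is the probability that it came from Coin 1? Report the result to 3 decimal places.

P(heads|C1) = 0.85; P(heads|C2) = 0.17; P(heads|C3) = 0.42; P(heads|C4) = 0.23.
Prior × likelihood for each source: 0.25·0.85=0.2125, 0.11·0.17=0.01870, 0.32·0.42=0.1344, 0.32·0.23=0.07360. Summing gives P(heads) = 0.43920.
P(Coin 1 | heads) = 0.2125 / 0.43920 = 0.484.

Posterior probability ≈ 0.484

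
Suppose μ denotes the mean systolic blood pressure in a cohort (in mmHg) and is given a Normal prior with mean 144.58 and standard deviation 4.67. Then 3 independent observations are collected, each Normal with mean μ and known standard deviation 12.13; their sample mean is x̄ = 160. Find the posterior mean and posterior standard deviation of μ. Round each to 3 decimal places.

Posterior mean ≈ 149.326; posterior SD ≈ 3.885

Prior precision 1/τ₀² = 1/4.67² = 0.0458528; data precision n/σ² = 3/12.13² = 0.0203892.
Posterior precision = 0.0458528 + 0.0203892 = 0.0662420, giving posterior SD = 1/√0.0662420 = 3.885.
Posterior mean = (0.0458528·144.58 + 0.0203892·160) / 0.0662420 = 149.326.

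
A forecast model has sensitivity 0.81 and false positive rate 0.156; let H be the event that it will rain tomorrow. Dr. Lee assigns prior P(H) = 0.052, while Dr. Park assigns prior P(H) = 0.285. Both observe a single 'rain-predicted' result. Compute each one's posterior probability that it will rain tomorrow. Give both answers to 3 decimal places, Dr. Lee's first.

Dr. Lee: 0.222; Dr. Park: 0.674

The likelihood ratio for a 'rain-predicted' result is 0.81/0.156 = 5.1923.
Dr. Lee: prior odds 0.052/0.948 = 0.054852; posterior odds 0.28481; posterior probability 0.222.
Dr. Park: prior odds 0.285/0.715 = 0.39860; posterior odds 2.0697; posterior probability 0.674.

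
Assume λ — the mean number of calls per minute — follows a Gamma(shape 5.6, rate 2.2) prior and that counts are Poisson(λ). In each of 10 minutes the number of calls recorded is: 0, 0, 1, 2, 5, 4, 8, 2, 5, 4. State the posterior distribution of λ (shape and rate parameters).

Total count ∑xᵢ = 31 over n = 10 minutes.
Gamma is conjugate to the Poisson likelihood: posterior is Gamma(shape = 5.6+31 = 36.6, rate = 2.2+10 = 12.2).

Posterior: Gamma(shape=36.6, rate=12.2)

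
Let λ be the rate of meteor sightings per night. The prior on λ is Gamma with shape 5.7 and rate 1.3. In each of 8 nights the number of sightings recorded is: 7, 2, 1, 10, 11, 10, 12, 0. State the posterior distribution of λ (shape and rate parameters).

Total count ∑xᵢ = 53 over n = 8 nights.
Gamma is conjugate to the Poisson likelihood: posterior is Gamma(shape = 5.7+53 = 58.7, rate = 1.3+8 = 9.3).

Posterior: Gamma(shape=58.7, rate=9.3)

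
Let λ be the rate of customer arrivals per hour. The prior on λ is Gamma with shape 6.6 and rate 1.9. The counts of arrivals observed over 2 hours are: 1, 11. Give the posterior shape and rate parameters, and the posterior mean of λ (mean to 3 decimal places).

Total count ∑xᵢ = 12 over n = 2 hours.
Gamma is conjugate to the Poisson likelihood: posterior is Gamma(shape = 6.6+12 = 18.6, rate = 1.9+2 = 3.9).
E[λ | data] = 18.6/3.9 = 4.769.

Posterior: Gamma(shape=18.6, rate=3.9); mean ≈ 4.769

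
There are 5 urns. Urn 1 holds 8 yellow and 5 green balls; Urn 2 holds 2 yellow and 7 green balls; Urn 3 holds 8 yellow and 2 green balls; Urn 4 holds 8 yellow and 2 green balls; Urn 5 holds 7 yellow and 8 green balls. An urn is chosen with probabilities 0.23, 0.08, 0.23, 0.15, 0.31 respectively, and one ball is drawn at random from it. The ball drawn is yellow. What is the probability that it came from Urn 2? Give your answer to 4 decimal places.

Posterior probability ≈ 0.0292

P(yellow|Urn 1) = 0.6154; P(yellow|Urn 2) = 0.2222; P(yellow|Urn 3) = 0.8; P(yellow|Urn 4) = 0.8; P(yellow|Urn 5) = 0.4667.
Prior × likelihood for each source: 0.23·0.6154=0.1415, 0.08·0.2222=0.01778, 0.23·0.8=0.1840, 0.15·0.8=0.1200, 0.31·0.4667=0.1447. Summing gives P(yellow) = 0.60798.
P(Urn 2 | yellow) = 0.01778 / 0.60798 = 0.0292.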